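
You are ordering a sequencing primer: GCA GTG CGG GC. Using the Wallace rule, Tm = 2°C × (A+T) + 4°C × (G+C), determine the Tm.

40°C

Scanning the sequence gives A=1, T=1, G=6, C=3.
AT pairs contribute 2, GC pairs contribute 9.
Tm = 4·9 + 2·2 = 36 + 4 = 40°C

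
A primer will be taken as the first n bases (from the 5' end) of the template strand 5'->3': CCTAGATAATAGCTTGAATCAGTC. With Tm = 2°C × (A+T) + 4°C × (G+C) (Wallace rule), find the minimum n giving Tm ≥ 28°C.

n = 11

First 10 bases: CCTAGATAAT → Tm = 26°C (< 28°C)
First 11 bases: CCTAGATAATA → Tm = 28°C (≥ 28°C)
Each additional base adds 2°C (A/T) or 4°C (G/C), so Tm is non-decreasing in n; n = 11 is the first length to reach 28°C.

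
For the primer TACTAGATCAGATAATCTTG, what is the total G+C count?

6

Counting bases: A=7, T=7, G=3, C=3
Total G or C: 3 + 3 = 6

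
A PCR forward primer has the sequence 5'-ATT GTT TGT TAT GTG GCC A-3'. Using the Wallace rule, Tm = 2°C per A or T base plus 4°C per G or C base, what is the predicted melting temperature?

Scanning the sequence gives C=2, T=9, G=5, A=3.
AT pairs contribute 12, GC pairs contribute 7.
Tm = 2×12 + 4×7 = 52°C

52°C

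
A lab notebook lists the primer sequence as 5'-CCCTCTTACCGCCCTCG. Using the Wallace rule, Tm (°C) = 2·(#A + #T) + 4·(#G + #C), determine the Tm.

58°C

Base counts: A=1, G=2, C=10, T=4
So N_AT = 5 and N_GC = 12.
Tm = 2(5) + 4(12) = 10 + 48 = 58°C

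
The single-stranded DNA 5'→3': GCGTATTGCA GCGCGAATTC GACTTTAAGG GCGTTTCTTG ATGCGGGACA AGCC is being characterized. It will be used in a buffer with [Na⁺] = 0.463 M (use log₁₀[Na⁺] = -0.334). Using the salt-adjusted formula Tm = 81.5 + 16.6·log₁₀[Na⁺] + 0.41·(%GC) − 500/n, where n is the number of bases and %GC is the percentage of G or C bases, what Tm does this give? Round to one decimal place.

88.7°C

Length n = 54. Scanning the sequence gives G=17, C=12, T=14, A=11.
G+C = 29, so %GC = 29/54 × 100 = 53.704%
Salt term: 16.6 × (-0.334) = -5.544
GC term: 0.41 × 53.704 = 22.019; length term: −500/54 = −9.259
Tm = 81.5 + (-5.544) + 22.019 − 9.259 = 88.716 → 88.7°C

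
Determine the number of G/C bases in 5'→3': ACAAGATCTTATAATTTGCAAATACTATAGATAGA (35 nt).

Counting bases: A=16, G=4, C=4, T=11
Total G or C: 4 + 4 = 8

8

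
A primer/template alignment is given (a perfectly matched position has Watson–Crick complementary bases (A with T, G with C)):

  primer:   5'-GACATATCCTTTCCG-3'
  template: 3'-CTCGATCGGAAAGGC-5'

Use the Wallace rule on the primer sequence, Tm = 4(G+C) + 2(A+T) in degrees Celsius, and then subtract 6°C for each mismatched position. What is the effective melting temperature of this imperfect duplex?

26°C

Primer base counts: A=3, T=5, G=2, C=5 → A+T=8, G+C=7
Perfect-match Tm = 2(8) + 4(7) = 16 + 28 = 44°C
Mismatches (positions where the bases are not complementary): 3 (at positions 3, 4, 7)
Effective Tm = 44 − 3×6 = 44 − 18 = 26°C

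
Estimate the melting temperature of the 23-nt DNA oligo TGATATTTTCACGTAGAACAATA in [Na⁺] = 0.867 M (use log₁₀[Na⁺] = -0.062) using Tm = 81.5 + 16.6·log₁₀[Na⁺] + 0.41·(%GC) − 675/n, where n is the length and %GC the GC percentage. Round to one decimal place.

Length n = 23. Base counts: G=3, A=9, C=3, T=8
G+C = 6, so %GC = 6/23 × 100 = 26.087%
Salt term: 16.6 × (-0.062) = -1.029
GC term: 0.41 × 26.087 = 10.696; length term: −675/23 = −29.348
Tm = 81.5 + (-1.029) + 10.696 − 29.348 = 61.819 → 61.8°C

61.8°C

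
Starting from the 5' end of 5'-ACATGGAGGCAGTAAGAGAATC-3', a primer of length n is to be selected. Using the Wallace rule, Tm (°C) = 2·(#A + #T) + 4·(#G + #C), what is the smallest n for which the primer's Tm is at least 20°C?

n = 7

First 6 bases: ACATGG → Tm = 18°C (< 20°C)
First 7 bases: ACATGGA → Tm = 20°C (≥ 20°C)
Since every base adds ≥2°C, Tm only increases with n, so the threshold is first crossed at n = 7.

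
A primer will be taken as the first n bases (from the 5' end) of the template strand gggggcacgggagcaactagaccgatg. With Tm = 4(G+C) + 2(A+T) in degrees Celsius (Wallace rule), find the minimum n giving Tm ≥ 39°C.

n = 11

First 10 bases: GGGGGCACGG → Tm = 38°C (< 39°C)
First 11 bases: GGGGGCACGGG → Tm = 42°C (≥ 39°C)
Each additional base adds 2°C (A/T) or 4°C (G/C), so Tm is non-decreasing in n; n = 11 is the first length to reach 39°C.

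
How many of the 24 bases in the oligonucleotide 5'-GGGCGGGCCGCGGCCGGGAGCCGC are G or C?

Base counts: T=0, G=14, C=9, A=1
G+C = 14 + 9 = 23

23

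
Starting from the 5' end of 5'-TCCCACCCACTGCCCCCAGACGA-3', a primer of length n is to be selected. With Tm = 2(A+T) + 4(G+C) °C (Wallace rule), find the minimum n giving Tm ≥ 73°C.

First 21 bases: TCCCACCCACTGCCCCCAGAC → Tm = 72°C (< 73°C)
First 22 bases: TCCCACCCACTGCCCCCAGACG → Tm = 76°C (≥ 73°C)
Since every base adds ≥2°C, Tm only increases with n, so the threshold is first crossed at n = 22.

n = 22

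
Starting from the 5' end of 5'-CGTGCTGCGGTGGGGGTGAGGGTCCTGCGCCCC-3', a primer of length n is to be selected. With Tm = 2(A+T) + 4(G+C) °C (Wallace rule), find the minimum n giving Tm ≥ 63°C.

n = 18

First 17 bases: CGTGCTGCGGTGGGGGT → Tm = 60°C (< 63°C)
First 18 bases: CGTGCTGCGGTGGGGGTG → Tm = 64°C (≥ 63°C)
Since every base adds ≥2°C, Tm only increases with n, so the threshold is first crossed at n = 18.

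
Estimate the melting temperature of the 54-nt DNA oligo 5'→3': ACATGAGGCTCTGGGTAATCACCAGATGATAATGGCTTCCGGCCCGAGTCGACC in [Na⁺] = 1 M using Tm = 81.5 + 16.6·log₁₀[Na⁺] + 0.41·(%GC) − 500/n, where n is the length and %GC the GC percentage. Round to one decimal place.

Length n = 54. T=11, C=15, G=15, A=13
G+C = 30, so %GC = 30/54 × 100 = 55.556%
Salt term: 16.6 × (0) = 0
GC term: 0.41 × 55.556 = 22.778; length term: −500/54 = −9.259
Tm = 81.5 + (0) + 22.778 − 9.259 = 95.019 → 95.0°C

95.0°C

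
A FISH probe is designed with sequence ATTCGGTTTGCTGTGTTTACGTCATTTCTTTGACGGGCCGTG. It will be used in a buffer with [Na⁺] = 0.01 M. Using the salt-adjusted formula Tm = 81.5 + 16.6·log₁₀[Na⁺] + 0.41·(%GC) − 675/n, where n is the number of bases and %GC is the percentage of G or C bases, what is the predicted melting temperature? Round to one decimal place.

Length n = 42. Scanning the sequence gives A=4, C=8, T=18, G=12.
G+C = 20, so %GC = 20/42 × 100 = 47.619%
Salt term: 16.6 × (-2) = -33.2
GC term: 0.41 × 47.619 = 19.524; length term: −675/42 = −16.071
Tm = 81.5 + (-33.2) + 19.524 − 16.071 = 51.753 → 51.8°C

51.8°C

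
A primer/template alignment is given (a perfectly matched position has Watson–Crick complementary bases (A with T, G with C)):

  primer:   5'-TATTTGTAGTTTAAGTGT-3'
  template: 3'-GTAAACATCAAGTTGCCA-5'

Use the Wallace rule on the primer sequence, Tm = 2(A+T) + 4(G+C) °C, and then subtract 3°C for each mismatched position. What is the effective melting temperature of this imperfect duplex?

32°C

Primer base counts: A=4, T=10, G=4, C=0 → A+T=14, G+C=4
Perfect-match Tm = 2(14) + 4(4) = 28 + 16 = 44°C
Mismatches (positions where the bases are not complementary): 4 (at positions 1, 12, 15, 16)
Effective Tm = 44 − 4×3 = 44 − 12 = 32°C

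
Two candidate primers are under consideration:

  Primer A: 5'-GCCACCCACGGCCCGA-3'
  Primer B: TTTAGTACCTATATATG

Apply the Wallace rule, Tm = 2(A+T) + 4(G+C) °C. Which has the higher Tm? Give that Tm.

Primer A, 58°C

Primer A: A+T=3, G+C=13 → Tm = 2(3)+4(13) = 58°C
Primer B: A+T=13, G+C=4 → Tm = 2(13)+4(4) = 42°C
58°C vs 42°C → primer A is higher.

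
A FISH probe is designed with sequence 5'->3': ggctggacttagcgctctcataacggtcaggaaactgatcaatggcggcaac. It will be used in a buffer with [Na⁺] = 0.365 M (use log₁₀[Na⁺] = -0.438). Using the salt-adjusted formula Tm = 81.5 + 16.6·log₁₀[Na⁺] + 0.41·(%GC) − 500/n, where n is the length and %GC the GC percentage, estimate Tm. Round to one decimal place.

Length n = 52. T=10, G=15, C=13, A=14
G+C = 28, so %GC = 28/52 × 100 = 53.846%
Salt term: 16.6 × (-0.438) = -7.271
GC term: 0.41 × 53.846 = 22.077; length term: −500/52 = −9.615
Tm = 81.5 + (-7.271) + 22.077 − 9.615 = 86.691 → 86.7°C

86.7°C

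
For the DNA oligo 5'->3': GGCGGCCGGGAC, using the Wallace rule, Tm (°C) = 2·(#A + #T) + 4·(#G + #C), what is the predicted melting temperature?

46°C

Base counts: T=0, A=1, C=4, G=7
A+T = 1, G+C = 11
Tm = 2(1) + 4(11) = 2 + 44 = 46°C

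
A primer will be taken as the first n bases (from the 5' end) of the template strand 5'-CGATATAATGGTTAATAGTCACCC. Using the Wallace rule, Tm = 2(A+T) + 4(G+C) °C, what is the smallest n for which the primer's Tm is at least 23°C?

n = 10

First 9 bases: CGATATAAT → Tm = 22°C (< 23°C)
First 10 bases: CGATATAATG → Tm = 26°C (≥ 23°C)
Since every base adds ≥2°C, Tm only increases with n, so the threshold is first crossed at n = 10.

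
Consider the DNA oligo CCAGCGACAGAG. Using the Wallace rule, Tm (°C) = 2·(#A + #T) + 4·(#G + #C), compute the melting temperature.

40°C

Scanning the sequence gives T=0, C=4, G=4, A=4.
AT pairs contribute 4, GC pairs contribute 8.
Tm = 2(4) + 4(8) = 8 + 32 = 40°C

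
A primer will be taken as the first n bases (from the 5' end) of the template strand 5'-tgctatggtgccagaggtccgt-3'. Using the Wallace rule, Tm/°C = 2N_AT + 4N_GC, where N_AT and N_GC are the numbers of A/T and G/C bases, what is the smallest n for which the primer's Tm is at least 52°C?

n = 17

First 16 bases: TGCTATGGTGCCAGAG → Tm = 50°C (< 52°C)
First 17 bases: TGCTATGGTGCCAGAGG → Tm = 54°C (≥ 52°C)
Since every base adds ≥2°C, Tm only increases with n, so the threshold is first crossed at n = 17.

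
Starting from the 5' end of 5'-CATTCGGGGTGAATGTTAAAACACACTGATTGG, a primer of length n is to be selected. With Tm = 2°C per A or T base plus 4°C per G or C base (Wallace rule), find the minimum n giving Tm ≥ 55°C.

First 19 bases: CATTCGGGGTGAATGTTAA → Tm = 54°C (< 55°C)
First 20 bases: CATTCGGGGTGAATGTTAAA → Tm = 56°C (≥ 55°C)
Each additional base adds 2°C (A/T) or 4°C (G/C), so Tm is non-decreasing in n; n = 20 is the first length to reach 55°C.

n = 20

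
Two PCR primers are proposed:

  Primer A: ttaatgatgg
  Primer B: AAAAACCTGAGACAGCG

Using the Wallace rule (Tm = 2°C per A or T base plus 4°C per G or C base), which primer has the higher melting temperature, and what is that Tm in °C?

Primer B, 50°C

Primer A: A+T=7, G+C=3 → Tm = 2(7)+4(3) = 26°C
Primer B: A+T=9, G+C=8 → Tm = 2(9)+4(8) = 50°C
26°C vs 50°C → primer B is higher.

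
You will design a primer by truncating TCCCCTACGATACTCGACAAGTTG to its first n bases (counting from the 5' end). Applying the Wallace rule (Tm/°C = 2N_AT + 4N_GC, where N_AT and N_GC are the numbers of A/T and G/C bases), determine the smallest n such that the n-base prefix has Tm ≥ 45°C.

n = 15

First 14 bases: TCCCCTACGATACT → Tm = 42°C (< 45°C)
First 15 bases: TCCCCTACGATACTC → Tm = 46°C (≥ 45°C)
Since every base adds ≥2°C, Tm only increases with n, so the threshold is first crossed at n = 15.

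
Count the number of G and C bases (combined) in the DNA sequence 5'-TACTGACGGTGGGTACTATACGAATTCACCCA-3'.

Scanning the sequence gives T=8, A=9, G=7, C=8.
G+C = 7 + 8 = 15

15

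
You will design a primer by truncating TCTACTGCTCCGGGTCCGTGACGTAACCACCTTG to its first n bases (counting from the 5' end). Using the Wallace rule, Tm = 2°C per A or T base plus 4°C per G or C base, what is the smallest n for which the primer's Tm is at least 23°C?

n = 8

First 7 bases: TCTACTG → Tm = 20°C (< 23°C)
First 8 bases: TCTACTGC → Tm = 24°C (≥ 23°C)
Each additional base adds 2°C (A/T) or 4°C (G/C), so Tm is non-decreasing in n; n = 8 is the first length to reach 23°C.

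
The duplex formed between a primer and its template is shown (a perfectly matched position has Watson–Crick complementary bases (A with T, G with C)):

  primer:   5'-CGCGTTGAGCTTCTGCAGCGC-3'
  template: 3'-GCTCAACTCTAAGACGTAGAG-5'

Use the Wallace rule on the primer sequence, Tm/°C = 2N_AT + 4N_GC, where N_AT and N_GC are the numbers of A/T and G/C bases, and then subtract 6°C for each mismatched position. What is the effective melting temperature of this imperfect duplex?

Primer base counts: A=2, T=5, G=7, C=7 → A+T=7, G+C=14
Perfect-match Tm = 2(7) + 4(14) = 14 + 56 = 70°C
Mismatches (positions where the bases are not complementary): 4 (at positions 3, 10, 18, 20)
Effective Tm = 70 − 4×6 = 70 − 24 = 46°C

46°C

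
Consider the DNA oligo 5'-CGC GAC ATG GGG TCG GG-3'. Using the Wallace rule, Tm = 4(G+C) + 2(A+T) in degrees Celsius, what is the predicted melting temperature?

C=4, A=2, T=2, G=9
A+T = 4, G+C = 13
Tm = 4·13 + 2·4 = 52 + 8 = 60°C

60°C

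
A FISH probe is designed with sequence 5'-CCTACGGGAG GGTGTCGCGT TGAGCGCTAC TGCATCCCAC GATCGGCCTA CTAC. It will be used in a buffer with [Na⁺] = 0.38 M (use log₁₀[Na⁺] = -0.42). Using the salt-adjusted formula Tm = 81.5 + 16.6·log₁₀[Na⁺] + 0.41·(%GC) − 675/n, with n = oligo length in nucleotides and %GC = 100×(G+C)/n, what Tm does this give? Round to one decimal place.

87.8°C

Length n = 54. A=9, C=18, T=11, G=16
G+C = 34, so %GC = 34/54 × 100 = 62.963%
Salt term: 16.6 × (-0.42) = -6.972
GC term: 0.41 × 62.963 = 25.815; length term: −675/54 = −12.5
Tm = 81.5 + (-6.972) + 25.815 − 12.5 = 87.843 → 87.8°C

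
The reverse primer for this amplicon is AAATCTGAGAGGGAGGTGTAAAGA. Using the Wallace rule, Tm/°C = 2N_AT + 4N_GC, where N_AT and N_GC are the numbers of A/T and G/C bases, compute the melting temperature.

68°C

Scanning the sequence gives T=4, C=1, G=9, A=10.
So N_AT = 14 and N_GC = 10.
Tm = 2(14) + 4(10) = 28 + 40 = 68°C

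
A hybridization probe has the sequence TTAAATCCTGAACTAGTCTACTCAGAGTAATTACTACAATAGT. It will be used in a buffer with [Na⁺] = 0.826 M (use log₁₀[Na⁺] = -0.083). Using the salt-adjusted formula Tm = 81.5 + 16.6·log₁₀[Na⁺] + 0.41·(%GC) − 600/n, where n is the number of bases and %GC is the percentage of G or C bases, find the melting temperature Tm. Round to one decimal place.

78.6°C

Length n = 43. Counting bases: C=8, A=16, G=5, T=14
G+C = 13, so %GC = 13/43 × 100 = 30.233%
Salt term: 16.6 × (-0.083) = -1.378
GC term: 0.41 × 30.233 = 12.396; length term: −600/43 = −13.953
Tm = 81.5 + (-1.378) + 12.396 − 13.953 = 78.565 → 78.6°C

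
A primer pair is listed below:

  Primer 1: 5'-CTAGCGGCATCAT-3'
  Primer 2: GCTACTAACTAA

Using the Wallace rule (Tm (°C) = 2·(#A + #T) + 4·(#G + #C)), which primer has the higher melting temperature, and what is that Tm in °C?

Primer 1, 40°C

Primer 1: A+T=6, G+C=7 → Tm = 2(6)+4(7) = 40°C
Primer 2: A+T=8, G+C=4 → Tm = 2(8)+4(4) = 32°C
40°C vs 32°C → primer 1 is higher.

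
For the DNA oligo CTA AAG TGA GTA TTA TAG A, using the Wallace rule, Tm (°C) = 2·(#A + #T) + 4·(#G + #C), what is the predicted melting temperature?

48°C

Counting bases: C=1, G=4, A=8, T=6
A+T = 14, G+C = 5
Tm = 2×14 + 4×5 = 48°C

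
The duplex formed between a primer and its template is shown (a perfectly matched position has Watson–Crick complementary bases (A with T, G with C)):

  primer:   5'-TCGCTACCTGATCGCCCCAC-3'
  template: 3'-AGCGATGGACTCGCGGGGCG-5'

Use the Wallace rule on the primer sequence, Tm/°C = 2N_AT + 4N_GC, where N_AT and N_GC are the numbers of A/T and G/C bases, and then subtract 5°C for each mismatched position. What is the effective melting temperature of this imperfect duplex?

Primer base counts: A=3, T=4, G=3, C=10 → A+T=7, G+C=13
Perfect-match Tm = 2(7) + 4(13) = 14 + 52 = 66°C
Mismatches (positions where the bases are not complementary): 2 (at positions 12, 19)
Effective Tm = 66 − 2×5 = 66 − 10 = 56°C

56°C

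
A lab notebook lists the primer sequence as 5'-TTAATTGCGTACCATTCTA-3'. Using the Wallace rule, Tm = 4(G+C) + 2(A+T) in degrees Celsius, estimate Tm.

50°C

Base counts: C=4, T=8, A=5, G=2
A+T = 13, G+C = 6
Tm = 4·6 + 2·13 = 24 + 26 = 50°C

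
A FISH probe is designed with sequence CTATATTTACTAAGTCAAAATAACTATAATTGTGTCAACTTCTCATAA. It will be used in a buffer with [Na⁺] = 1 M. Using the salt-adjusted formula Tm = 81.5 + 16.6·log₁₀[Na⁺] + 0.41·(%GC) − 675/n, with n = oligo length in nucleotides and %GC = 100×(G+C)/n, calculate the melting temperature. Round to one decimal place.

76.8°C

Length n = 48. Counting bases: T=18, A=19, C=8, G=3
G+C = 11, so %GC = 11/48 × 100 = 22.917%
Salt term: 16.6 × (0) = 0
GC term: 0.41 × 22.917 = 9.396; length term: −675/48 = −14.062
Tm = 81.5 + (0) + 9.396 − 14.062 = 76.834 → 76.8°C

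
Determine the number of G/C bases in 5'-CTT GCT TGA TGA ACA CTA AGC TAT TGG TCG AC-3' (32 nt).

14

Base counts: T=10, C=7, G=7, A=8
Total G or C: 7 + 7 = 14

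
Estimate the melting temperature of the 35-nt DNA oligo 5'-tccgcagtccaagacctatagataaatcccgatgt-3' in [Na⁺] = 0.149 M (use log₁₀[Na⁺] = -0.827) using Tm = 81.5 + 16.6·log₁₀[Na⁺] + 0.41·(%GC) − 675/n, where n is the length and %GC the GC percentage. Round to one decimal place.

67.2°C

Length n = 35. Scanning the sequence gives C=10, G=6, T=8, A=11.
G+C = 16, so %GC = 16/35 × 100 = 45.714%
Salt term: 16.6 × (-0.827) = -13.728
GC term: 0.41 × 45.714 = 18.743; length term: −675/35 = −19.286
Tm = 81.5 + (-13.728) + 18.743 − 19.286 = 67.229 → 67.2°C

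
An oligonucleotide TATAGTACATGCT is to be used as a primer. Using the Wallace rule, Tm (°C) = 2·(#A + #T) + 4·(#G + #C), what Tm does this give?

34°C

Scanning the sequence gives A=4, C=2, T=5, G=2.
So N_AT = 9 and N_GC = 4.
Tm = 2(9) + 4(4) = 18 + 16 = 34°C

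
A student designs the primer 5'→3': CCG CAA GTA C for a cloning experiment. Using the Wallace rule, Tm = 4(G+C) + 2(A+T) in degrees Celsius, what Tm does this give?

Base counts: C=4, G=2, A=3, T=1
A+T = 4, G+C = 6
Tm = 2×4 + 4×6 = 32°C

32°C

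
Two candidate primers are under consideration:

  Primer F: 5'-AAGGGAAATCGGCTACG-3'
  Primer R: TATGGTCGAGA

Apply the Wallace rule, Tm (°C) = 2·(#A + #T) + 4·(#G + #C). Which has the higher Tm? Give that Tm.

Primer F: A+T=8, G+C=9 → Tm = 2(8)+4(9) = 52°C
Primer R: A+T=6, G+C=5 → Tm = 2(6)+4(5) = 32°C
52°C vs 32°C → primer F is higher.

Primer F, 52°C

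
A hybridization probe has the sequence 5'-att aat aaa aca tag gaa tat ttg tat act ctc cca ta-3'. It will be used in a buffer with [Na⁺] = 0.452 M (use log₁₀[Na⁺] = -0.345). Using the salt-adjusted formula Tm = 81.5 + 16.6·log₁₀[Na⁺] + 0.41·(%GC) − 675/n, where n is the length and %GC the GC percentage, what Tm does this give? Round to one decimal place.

Length n = 38. Counting bases: G=3, T=13, C=6, A=16
G+C = 9, so %GC = 9/38 × 100 = 23.684%
Salt term: 16.6 × (-0.345) = -5.727
GC term: 0.41 × 23.684 = 9.71; length term: −675/38 = −17.763
Tm = 81.5 + (-5.727) + 9.71 − 17.763 = 67.72 → 67.7°C

67.7°C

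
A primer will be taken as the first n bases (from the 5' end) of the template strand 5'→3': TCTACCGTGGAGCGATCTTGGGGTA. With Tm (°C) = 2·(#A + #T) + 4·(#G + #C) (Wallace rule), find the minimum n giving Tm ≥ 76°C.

First 23 bases: TCTACCGTGGAGCGATCTTGGGG → Tm = 74°C (< 76°C)
First 24 bases: TCTACCGTGGAGCGATCTTGGGGT → Tm = 76°C (≥ 76°C)
Since every base adds ≥2°C, Tm only increases with n, so the threshold is first crossed at n = 24.

n = 24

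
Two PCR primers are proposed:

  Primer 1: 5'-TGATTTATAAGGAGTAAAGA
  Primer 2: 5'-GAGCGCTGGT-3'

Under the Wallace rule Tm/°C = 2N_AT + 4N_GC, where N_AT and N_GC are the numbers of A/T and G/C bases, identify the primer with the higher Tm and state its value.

Primer 1, 50°C

Primer 1: A+T=15, G+C=5 → Tm = 2(15)+4(5) = 50°C
Primer 2: A+T=3, G+C=7 → Tm = 2(3)+4(7) = 34°C
50°C vs 34°C → primer 1 is higher.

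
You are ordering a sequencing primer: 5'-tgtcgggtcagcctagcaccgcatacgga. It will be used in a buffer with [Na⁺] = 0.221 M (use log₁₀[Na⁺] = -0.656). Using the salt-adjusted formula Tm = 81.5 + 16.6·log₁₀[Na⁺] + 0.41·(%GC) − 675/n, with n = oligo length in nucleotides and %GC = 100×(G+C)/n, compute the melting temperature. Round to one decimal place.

72.8°C

Length n = 29. Counting bases: G=9, A=6, T=5, C=9
G+C = 18, so %GC = 18/29 × 100 = 62.069%
Salt term: 16.6 × (-0.656) = -10.89
GC term: 0.41 × 62.069 = 25.448; length term: −675/29 = −23.276
Tm = 81.5 + (-10.89) + 25.448 − 23.276 = 72.782 → 72.8°C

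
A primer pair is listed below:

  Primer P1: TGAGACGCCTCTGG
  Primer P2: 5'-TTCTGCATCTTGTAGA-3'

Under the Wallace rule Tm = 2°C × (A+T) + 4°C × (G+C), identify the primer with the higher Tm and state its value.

Primer P1: A+T=5, G+C=9 → Tm = 2(5)+4(9) = 46°C
Primer P2: A+T=10, G+C=6 → Tm = 2(10)+4(6) = 44°C
46°C vs 44°C → primer P1 is higher.

Primer P1, 46°C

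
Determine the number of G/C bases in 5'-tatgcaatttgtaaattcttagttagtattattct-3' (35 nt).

7

Base counts: C=3, T=18, G=4, A=10
G+C = 4 + 3 = 7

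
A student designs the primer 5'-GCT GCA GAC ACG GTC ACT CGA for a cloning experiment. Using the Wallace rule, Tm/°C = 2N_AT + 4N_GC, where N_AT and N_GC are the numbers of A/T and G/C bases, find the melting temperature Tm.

68°C

G=6, T=3, C=7, A=5
So N_AT = 8 and N_GC = 13.
Tm = 2×8 + 4×13 = 68°C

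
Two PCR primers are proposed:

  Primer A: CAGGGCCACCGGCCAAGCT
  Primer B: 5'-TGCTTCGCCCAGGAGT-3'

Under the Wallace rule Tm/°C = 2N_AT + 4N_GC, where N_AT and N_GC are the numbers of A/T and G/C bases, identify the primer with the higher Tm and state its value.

Primer A: A+T=5, G+C=14 → Tm = 2(5)+4(14) = 66°C
Primer B: A+T=6, G+C=10 → Tm = 2(6)+4(10) = 52°C
66°C vs 52°C → primer A is higher.

Primer A, 66°C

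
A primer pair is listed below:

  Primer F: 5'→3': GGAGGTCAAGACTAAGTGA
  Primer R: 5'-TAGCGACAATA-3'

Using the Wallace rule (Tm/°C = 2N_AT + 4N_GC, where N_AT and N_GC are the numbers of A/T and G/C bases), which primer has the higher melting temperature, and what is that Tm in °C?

Primer F, 56°C

Primer F: A+T=10, G+C=9 → Tm = 2(10)+4(9) = 56°C
Primer R: A+T=7, G+C=4 → Tm = 2(7)+4(4) = 30°C
56°C vs 30°C → primer F is higher.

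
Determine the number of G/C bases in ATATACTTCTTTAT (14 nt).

2

Base counts: C=2, G=0, T=8, A=4
Total G or C: 0 + 2 = 2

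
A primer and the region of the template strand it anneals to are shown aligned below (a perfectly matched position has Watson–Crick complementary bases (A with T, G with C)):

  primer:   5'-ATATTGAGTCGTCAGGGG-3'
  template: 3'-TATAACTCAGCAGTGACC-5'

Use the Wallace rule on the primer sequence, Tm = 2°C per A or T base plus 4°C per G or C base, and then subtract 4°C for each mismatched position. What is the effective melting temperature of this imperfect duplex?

Primer base counts: A=4, T=5, G=7, C=2 → A+T=9, G+C=9
Perfect-match Tm = 2(9) + 4(9) = 18 + 36 = 54°C
Mismatches (positions where the bases are not complementary): 2 (at positions 15, 16)
Effective Tm = 54 − 2×4 = 54 − 8 = 46°C

46°C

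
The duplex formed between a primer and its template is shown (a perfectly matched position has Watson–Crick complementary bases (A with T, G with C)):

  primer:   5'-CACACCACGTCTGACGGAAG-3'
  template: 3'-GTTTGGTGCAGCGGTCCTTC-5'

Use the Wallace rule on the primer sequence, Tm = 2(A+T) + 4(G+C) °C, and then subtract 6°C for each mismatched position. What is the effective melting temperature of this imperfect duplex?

Primer base counts: A=6, T=2, G=5, C=7 → A+T=8, G+C=12
Perfect-match Tm = 2(8) + 4(12) = 16 + 48 = 64°C
Mismatches (positions where the bases are not complementary): 5 (at positions 3, 12, 13, 14, 15)
Effective Tm = 64 − 5×6 = 64 − 30 = 34°C

34°C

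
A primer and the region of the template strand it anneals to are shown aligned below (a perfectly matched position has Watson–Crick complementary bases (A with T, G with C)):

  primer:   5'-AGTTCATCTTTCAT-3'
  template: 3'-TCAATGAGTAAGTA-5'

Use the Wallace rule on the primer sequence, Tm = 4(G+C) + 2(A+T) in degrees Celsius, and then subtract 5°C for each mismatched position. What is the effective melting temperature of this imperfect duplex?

21°C

Primer base counts: A=3, T=7, G=1, C=3 → A+T=10, G+C=4
Perfect-match Tm = 2(10) + 4(4) = 20 + 16 = 36°C
Mismatches (positions where the bases are not complementary): 3 (at positions 5, 6, 9)
Effective Tm = 36 − 3×5 = 36 − 15 = 21°C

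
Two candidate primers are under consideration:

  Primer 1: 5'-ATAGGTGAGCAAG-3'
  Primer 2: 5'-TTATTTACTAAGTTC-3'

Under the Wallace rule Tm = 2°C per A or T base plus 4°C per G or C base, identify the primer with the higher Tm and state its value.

Primer 1: A+T=7, G+C=6 → Tm = 2(7)+4(6) = 38°C
Primer 2: A+T=12, G+C=3 → Tm = 2(12)+4(3) = 36°C
38°C vs 36°C → primer 1 is higher.

Primer 1, 38°C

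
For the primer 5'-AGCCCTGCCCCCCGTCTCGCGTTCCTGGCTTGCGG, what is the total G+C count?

26

Scanning the sequence gives T=8, G=10, A=1, C=16.
Total G or C: 10 + 16 = 26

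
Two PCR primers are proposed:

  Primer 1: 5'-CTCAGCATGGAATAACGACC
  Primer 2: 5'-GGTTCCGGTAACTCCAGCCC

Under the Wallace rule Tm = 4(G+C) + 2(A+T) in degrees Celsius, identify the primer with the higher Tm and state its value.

Primer 1: A+T=10, G+C=10 → Tm = 2(10)+4(10) = 60°C
Primer 2: A+T=7, G+C=13 → Tm = 2(7)+4(13) = 66°C
60°C vs 66°C → primer 2 is higher.

Primer 2, 66°C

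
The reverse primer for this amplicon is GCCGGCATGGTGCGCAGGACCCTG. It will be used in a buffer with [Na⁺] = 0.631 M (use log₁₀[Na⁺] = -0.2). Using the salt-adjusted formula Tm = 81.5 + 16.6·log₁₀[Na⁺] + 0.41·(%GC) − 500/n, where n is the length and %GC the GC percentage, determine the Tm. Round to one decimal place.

Length n = 24. Base counts: A=3, C=8, G=10, T=3
G+C = 18, so %GC = 18/24 × 100 = 75%
Salt term: 16.6 × (-0.2) = -3.32
GC term: 0.41 × 75 = 30.75; length term: −500/24 = −20.833
Tm = 81.5 + (-3.32) + 30.75 − 20.833 = 88.097 → 88.1°C

88.1°C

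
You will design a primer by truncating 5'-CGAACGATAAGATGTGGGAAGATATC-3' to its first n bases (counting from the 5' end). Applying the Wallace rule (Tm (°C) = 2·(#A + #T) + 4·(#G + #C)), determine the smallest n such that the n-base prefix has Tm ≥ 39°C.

First 13 bases: CGAACGATAAGAT → Tm = 36°C (< 39°C)
First 14 bases: CGAACGATAAGATG → Tm = 40°C (≥ 39°C)
Each additional base adds 2°C (A/T) or 4°C (G/C), so Tm is non-decreasing in n; n = 14 is the first length to reach 39°C.

n = 14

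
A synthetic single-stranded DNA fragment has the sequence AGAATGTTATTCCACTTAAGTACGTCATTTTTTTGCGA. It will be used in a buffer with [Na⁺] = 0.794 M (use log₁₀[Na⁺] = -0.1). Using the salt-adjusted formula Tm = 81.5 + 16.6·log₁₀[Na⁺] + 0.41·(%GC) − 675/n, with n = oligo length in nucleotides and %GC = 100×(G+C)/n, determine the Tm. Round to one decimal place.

75.0°C

Length n = 38. Base counts: C=6, A=10, G=6, T=16
G+C = 12, so %GC = 12/38 × 100 = 31.579%
Salt term: 16.6 × (-0.1) = -1.66
GC term: 0.41 × 31.579 = 12.947; length term: −675/38 = −17.763
Tm = 81.5 + (-1.66) + 12.947 − 17.763 = 75.024 → 75.0°C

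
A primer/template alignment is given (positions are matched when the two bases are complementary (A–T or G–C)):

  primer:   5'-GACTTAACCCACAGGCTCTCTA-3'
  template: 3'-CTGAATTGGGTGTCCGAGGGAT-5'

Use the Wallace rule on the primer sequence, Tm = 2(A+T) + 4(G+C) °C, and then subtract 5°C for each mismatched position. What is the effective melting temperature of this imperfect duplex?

Primer base counts: A=6, T=5, G=3, C=8 → A+T=11, G+C=11
Perfect-match Tm = 2(11) + 4(11) = 22 + 44 = 66°C
Mismatches (positions where the bases are not complementary): 1 (at position 19)
Effective Tm = 66 − 1×5 = 66 − 5 = 61°C

61°C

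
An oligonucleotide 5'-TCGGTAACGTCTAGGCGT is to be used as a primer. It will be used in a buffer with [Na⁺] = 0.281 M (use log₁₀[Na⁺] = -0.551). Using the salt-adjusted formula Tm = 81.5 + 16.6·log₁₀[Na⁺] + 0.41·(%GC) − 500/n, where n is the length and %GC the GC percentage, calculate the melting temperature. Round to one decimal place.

Length n = 18. Scanning the sequence gives A=3, G=6, T=5, C=4.
G+C = 10, so %GC = 10/18 × 100 = 55.556%
Salt term: 16.6 × (-0.551) = -9.147
GC term: 0.41 × 55.556 = 22.778; length term: −500/18 = −27.778
Tm = 81.5 + (-9.147) + 22.778 − 27.778 = 67.353 → 67.4°C

67.4°C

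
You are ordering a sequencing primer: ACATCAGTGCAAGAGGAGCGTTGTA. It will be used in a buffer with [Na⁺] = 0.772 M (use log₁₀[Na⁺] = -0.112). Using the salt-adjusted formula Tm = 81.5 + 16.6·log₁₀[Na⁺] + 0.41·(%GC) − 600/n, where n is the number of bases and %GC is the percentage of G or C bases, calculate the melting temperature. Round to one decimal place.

75.3°C

Length n = 25. T=5, A=8, C=4, G=8
G+C = 12, so %GC = 12/25 × 100 = 48%
Salt term: 16.6 × (-0.112) = -1.859
GC term: 0.41 × 48 = 19.68; length term: −600/25 = −24
Tm = 81.5 + (-1.859) + 19.68 − 24 = 75.321 → 75.3°C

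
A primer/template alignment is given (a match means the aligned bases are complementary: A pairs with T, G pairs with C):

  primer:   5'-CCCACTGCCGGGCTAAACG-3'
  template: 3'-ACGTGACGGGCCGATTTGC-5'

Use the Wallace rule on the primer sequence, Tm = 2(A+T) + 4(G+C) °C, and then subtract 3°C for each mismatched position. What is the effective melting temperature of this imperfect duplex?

Primer base counts: A=4, T=2, G=5, C=8 → A+T=6, G+C=13
Perfect-match Tm = 2(6) + 4(13) = 12 + 52 = 64°C
Mismatches (positions where the bases are not complementary): 3 (at positions 1, 2, 10)
Effective Tm = 64 − 3×3 = 64 − 9 = 55°C

55°C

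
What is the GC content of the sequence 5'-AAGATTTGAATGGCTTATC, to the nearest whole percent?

Counting bases: C=2, T=7, A=6, G=4
G+C = 4 + 2 = 6 out of 19 bases
%GC = 6/19 × 100 = 31.58% ≈ 32%

32%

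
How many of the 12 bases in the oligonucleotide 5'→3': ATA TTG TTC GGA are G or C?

Counting bases: C=1, A=3, G=3, T=5
G+C = 3 + 1 = 4

4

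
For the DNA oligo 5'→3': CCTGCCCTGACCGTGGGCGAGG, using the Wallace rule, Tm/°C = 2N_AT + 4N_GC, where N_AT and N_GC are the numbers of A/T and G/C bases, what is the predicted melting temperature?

Scanning the sequence gives A=2, G=9, T=3, C=8.
So N_AT = 5 and N_GC = 17.
Tm = 4·17 + 2·5 = 68 + 10 = 78°C

78°C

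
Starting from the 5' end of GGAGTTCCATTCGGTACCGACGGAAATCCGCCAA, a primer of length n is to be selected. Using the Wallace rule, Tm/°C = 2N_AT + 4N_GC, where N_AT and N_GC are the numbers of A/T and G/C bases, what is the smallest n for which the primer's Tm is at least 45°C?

n = 15

First 14 bases: GGAGTTCCATTCGG → Tm = 44°C (< 45°C)
First 15 bases: GGAGTTCCATTCGGT → Tm = 46°C (≥ 45°C)
Each additional base adds 2°C (A/T) or 4°C (G/C), so Tm is non-decreasing in n; n = 15 is the first length to reach 45°C.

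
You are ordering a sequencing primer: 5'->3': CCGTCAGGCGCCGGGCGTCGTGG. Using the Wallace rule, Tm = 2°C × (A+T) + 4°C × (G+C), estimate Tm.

Counting bases: C=8, T=3, G=11, A=1
AT pairs contribute 4, GC pairs contribute 19.
Tm = 2×4 + 4×19 = 84°C

84°C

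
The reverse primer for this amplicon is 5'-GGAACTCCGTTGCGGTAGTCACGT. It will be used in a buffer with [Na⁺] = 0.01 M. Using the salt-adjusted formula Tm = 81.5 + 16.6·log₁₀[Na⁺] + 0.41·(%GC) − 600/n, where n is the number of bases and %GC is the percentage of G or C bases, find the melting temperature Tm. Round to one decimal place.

Length n = 24. Base counts: T=6, C=6, A=4, G=8
G+C = 14, so %GC = 14/24 × 100 = 58.333%
Salt term: 16.6 × (-2) = -33.2
GC term: 0.41 × 58.333 = 23.917; length term: −600/24 = −25
Tm = 81.5 + (-33.2) + 23.917 − 25 = 47.217 → 47.2°C

47.2°C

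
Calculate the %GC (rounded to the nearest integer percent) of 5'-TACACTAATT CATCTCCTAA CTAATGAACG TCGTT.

Scanning the sequence gives A=11, T=12, G=3, C=9.
G+C = 3 + 9 = 12 out of 35 bases
%GC = 12/35 × 100 = 34.29% ≈ 34%

34%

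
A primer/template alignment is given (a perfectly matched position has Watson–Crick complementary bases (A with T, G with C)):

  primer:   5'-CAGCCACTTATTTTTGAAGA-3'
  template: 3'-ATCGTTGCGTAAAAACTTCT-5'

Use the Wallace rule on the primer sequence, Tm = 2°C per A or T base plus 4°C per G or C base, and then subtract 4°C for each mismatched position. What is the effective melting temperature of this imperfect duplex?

Primer base counts: A=6, T=7, G=3, C=4 → A+T=13, G+C=7
Perfect-match Tm = 2(13) + 4(7) = 26 + 28 = 54°C
Mismatches (positions where the bases are not complementary): 4 (at positions 1, 5, 8, 9)
Effective Tm = 54 − 4×4 = 54 − 16 = 38°C

38°C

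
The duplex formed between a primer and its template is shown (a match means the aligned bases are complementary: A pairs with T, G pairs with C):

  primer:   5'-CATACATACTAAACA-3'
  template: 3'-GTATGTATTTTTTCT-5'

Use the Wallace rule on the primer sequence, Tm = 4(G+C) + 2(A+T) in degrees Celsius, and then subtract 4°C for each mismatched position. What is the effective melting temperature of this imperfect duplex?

26°C

Primer base counts: A=8, T=3, G=0, C=4 → A+T=11, G+C=4
Perfect-match Tm = 2(11) + 4(4) = 22 + 16 = 38°C
Mismatches (positions where the bases are not complementary): 3 (at positions 9, 10, 14)
Effective Tm = 38 − 3×4 = 38 − 12 = 26°C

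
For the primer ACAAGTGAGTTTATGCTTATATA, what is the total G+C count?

A=8, T=9, C=2, G=4
Total G or C: 4 + 2 = 6

6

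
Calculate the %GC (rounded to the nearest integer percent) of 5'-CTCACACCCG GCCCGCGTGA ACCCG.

76%

T=2, A=4, C=13, G=6
G+C = 6 + 13 = 19 out of 25 bases
%GC = 19/25 × 100 = 76% ≈ 76%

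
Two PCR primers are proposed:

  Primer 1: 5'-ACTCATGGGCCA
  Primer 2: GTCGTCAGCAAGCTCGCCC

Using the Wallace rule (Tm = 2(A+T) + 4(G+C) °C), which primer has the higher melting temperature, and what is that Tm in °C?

Primer 2, 64°C

Primer 1: A+T=5, G+C=7 → Tm = 2(5)+4(7) = 38°C
Primer 2: A+T=6, G+C=13 → Tm = 2(6)+4(13) = 64°C
38°C vs 64°C → primer 2 is higher.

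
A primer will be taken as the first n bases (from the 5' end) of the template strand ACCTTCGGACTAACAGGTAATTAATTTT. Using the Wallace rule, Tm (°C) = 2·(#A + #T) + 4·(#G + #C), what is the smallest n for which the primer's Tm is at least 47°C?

First 15 bases: ACCTTCGGACTAACA → Tm = 44°C (< 47°C)
First 16 bases: ACCTTCGGACTAACAG → Tm = 48°C (≥ 47°C)
Since every base adds ≥2°C, Tm only increases with n, so the threshold is first crossed at n = 16.

n = 16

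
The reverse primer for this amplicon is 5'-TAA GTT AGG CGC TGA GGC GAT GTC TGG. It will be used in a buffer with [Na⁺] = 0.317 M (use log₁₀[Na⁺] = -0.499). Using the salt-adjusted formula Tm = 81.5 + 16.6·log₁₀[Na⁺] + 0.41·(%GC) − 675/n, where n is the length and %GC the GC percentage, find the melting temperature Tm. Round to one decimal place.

71.0°C

Length n = 27. A=5, G=11, T=7, C=4
G+C = 15, so %GC = 15/27 × 100 = 55.556%
Salt term: 16.6 × (-0.499) = -8.283
GC term: 0.41 × 55.556 = 22.778; length term: −675/27 = −25
Tm = 81.5 + (-8.283) + 22.778 − 25 = 70.995 → 71.0°C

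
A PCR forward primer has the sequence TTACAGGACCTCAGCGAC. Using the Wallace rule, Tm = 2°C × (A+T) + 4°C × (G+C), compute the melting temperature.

56°C

T=3, C=6, G=4, A=5
So N_AT = 8 and N_GC = 10.
Tm = 2(8) + 4(10) = 16 + 40 = 56°C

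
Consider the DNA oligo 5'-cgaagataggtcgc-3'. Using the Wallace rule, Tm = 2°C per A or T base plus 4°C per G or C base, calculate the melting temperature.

Counting bases: G=5, T=2, C=3, A=4
AT pairs contribute 6, GC pairs contribute 8.
Tm = 2(6) + 4(8) = 12 + 32 = 44°C

44°C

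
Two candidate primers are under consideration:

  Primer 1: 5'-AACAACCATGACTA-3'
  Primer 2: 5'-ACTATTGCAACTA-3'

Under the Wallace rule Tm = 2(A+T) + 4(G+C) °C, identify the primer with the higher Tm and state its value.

Primer 1: A+T=9, G+C=5 → Tm = 2(9)+4(5) = 38°C
Primer 2: A+T=9, G+C=4 → Tm = 2(9)+4(4) = 34°C
38°C vs 34°C → primer 1 is higher.

Primer 1, 38°C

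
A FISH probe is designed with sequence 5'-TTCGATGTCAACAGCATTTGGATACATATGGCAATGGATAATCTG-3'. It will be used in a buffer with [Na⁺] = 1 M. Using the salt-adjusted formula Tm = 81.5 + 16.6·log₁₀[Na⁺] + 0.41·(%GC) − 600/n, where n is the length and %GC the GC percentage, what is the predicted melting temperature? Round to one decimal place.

Length n = 45. Base counts: G=10, A=14, C=7, T=14
G+C = 17, so %GC = 17/45 × 100 = 37.778%
Salt term: 16.6 × (0) = 0
GC term: 0.41 × 37.778 = 15.489; length term: −600/45 = −13.333
Tm = 81.5 + (0) + 15.489 − 13.333 = 83.656 → 83.7°C

83.7°C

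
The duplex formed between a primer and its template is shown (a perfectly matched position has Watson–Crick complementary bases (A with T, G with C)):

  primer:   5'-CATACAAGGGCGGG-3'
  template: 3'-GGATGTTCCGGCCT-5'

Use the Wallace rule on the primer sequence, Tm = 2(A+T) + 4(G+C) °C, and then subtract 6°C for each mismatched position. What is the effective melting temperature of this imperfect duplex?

28°C

Primer base counts: A=4, T=1, G=6, C=3 → A+T=5, G+C=9
Perfect-match Tm = 2(5) + 4(9) = 10 + 36 = 46°C
Mismatches (positions where the bases are not complementary): 3 (at positions 2, 10, 14)
Effective Tm = 46 − 3×6 = 46 − 18 = 28°C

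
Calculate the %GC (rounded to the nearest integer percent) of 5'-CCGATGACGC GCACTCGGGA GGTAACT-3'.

63%

Base counts: A=6, T=4, G=9, C=8
G+C = 9 + 8 = 17 out of 27 bases
%GC = 17/27 × 100 = 62.96% ≈ 63%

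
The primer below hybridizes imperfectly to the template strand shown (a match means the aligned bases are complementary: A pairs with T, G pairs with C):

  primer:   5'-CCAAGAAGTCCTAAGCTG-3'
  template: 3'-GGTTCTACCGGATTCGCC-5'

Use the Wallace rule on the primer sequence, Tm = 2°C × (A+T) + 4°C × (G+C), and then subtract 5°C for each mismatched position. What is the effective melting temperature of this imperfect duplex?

Primer base counts: A=6, T=3, G=4, C=5 → A+T=9, G+C=9
Perfect-match Tm = 2(9) + 4(9) = 18 + 36 = 54°C
Mismatches (positions where the bases are not complementary): 3 (at positions 7, 9, 17)
Effective Tm = 54 − 3×5 = 54 − 15 = 39°C

39°C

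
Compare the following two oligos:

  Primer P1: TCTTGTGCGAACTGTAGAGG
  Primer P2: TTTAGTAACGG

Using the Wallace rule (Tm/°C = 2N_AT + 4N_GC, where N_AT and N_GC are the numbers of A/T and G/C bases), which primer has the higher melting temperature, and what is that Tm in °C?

Primer P1: A+T=10, G+C=10 → Tm = 2(10)+4(10) = 60°C
Primer P2: A+T=7, G+C=4 → Tm = 2(7)+4(4) = 30°C
60°C vs 30°C → primer P1 is higher.

Primer P1, 60°C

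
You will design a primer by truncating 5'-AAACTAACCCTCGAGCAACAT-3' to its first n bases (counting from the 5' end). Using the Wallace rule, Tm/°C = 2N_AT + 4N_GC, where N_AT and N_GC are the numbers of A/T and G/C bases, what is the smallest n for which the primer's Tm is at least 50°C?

First 16 bases: AAACTAACCCTCGAGC → Tm = 48°C (< 50°C)
First 17 bases: AAACTAACCCTCGAGCA → Tm = 50°C (≥ 50°C)
Each additional base adds 2°C (A/T) or 4°C (G/C), so Tm is non-decreasing in n; n = 17 is the first length to reach 50°C.

n = 17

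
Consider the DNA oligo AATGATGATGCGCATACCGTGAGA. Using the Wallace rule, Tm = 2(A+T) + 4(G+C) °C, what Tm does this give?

70°C

Counting bases: A=8, T=5, C=4, G=7
So N_AT = 13 and N_GC = 11.
Tm = 2×13 + 4×11 = 70°C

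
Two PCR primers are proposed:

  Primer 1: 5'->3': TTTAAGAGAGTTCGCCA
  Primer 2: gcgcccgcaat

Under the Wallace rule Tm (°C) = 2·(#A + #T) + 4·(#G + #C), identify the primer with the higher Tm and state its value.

Primer 1, 48°C

Primer 1: A+T=10, G+C=7 → Tm = 2(10)+4(7) = 48°C
Primer 2: A+T=3, G+C=8 → Tm = 2(3)+4(8) = 38°C
48°C vs 38°C → primer 1 is higher.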